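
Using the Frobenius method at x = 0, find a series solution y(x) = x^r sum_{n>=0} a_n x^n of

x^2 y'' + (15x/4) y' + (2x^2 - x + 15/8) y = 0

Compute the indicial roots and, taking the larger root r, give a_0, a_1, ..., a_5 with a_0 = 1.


Write in Frobenius form y'' + (p(x)/x) y' + (q(x)/x^2) y = 0:
  p(x) = 15/4,  q(x) = 2x^2 - x + 15/8.
Indicial equation: r(r-1) + (15/4) r + (15/8) = 0 -> roots r_1 = -5/4, r_2 = -3/2.
Take r = r_1 = -5/4. Let y(x) = x^r sum_{n>=0} a_n x^n with a_0 = 1.
Substitute y = x^r sum a_n x^n and match x^{r+n}. The recurrence is
  D(n) a_n - 1 a_{n-1} + 2 a_{n-2} = 0,  where D(n) = (r+n)(r+n-1) + (15/4)(r+n) + (15/8).
  a_n = [1 a_{n-1} - 2 a_{n-2}] / D(n).
Since the indicial polynomial factors as (r - r_1)(r - r_2), D(n) = (r_1 + n - r_1)(r_1 + n - r_2) = n(n + 1/4).
Evaluating step by step (a_0 = 1):
  n = 1: D(1) = 1(1 + 1/4) = 5/4; numerator = 1(1) = 1; a_1 = (1)/(5/4) = 4/5
  n = 2: D(2) = 2(2 + 1/4) = 9/2; numerator = 1(4/5) - 2(1) = -6/5; a_2 = (-6/5)/(9/2) = -4/15
  n = 3: D(3) = 3(3 + 1/4) = 39/4; numerator = 1(-4/15) - 2(4/5) = -28/15; a_3 = (-28/15)/(39/4) = -112/585
  n = 4: D(4) = 4(4 + 1/4) = 17; numerator = 1(-112/585) - 2(-4/15) = 40/117; a_4 = (40/117)/(17) = 40/1989
  n = 5: D(5) = 5(5 + 1/4) = 105/4; numerator = 1(40/1989) - 2(-112/585) = 1336/3315; a_5 = (1336/3315)/(105/4) = 5344/348075

r = -5/4; a_0 = 1; a_1 = 4/5; a_2 = -4/15; a_3 = -112/585; a_4 = 40/1989; a_5 = 5344/348075


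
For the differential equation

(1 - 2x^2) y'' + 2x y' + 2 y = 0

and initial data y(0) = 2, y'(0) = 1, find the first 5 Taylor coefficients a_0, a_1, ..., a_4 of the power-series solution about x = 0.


Ansatz: y(x) = sum_{n>=0} a_n x^n, so y'(x) = sum_{n>=1} n a_n x^(n-1) and y''(x) = sum_{n>=2} n(n-1) a_n x^(n-2).
Substitute into P(x) y'' + Q(x) y' + R(x) y = 0 with P(x) = 1 - 2x^2, Q(x) = 2x, R(x) = 2, and match powers of x.
Initial conditions: a_0 = 2, a_1 = 1.
Setting the coefficient of each power of x to zero and solving order by order (substituting the coefficients already found):
  x^0: 2 a_2 + 2 a_0 = 0  ->  2 a_2 = -2 a_0 = -4  ->  a_2 = -2
  x^1: 6 a_3 + 4 a_1 = 0  ->  6 a_3 = -4 a_1 = -4  ->  a_3 = -2/3
  x^2: 12 a_4 + 2 a_2 = 0  ->  12 a_4 = -2 a_2 = 4  ->  a_4 = 1/3
Truncated series: y(x) = 2 + x - 2 x^2 - (2/3) x^3 + (1/3) x^4 + O(x^5).

a_0 = 2; a_1 = 1; a_2 = -2; a_3 = -2/3; a_4 = 1/3


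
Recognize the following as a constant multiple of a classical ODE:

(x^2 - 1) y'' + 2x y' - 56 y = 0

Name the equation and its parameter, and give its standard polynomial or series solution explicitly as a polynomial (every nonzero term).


All three coefficients share the factor -1; dividing through by -1 gives  (1 - x^2) y'' - 2x y' + 56 y = 0.
This matches the Legendre equation (1 - x^2) y'' - 2x y' + n(n+1) y = 0 (note the -2x y' term) with n(n+1) = 56, so n = 7; the polynomial solution is P_7(x).
With y = sum_k a_k x^k, matching x^k gives (k+2)(k+1) a_{k+2} = [k(k+1) - n(n+1)] a_k = (k - 7)(k + 8) a_k. The right side vanishes at k = 7, so the series with the parity of 7 terminates at degree 7.
Standard normalization (P_n(1) = 1): leading coefficient (2n)!/(2^n (n!)^2) = 87178291200/(128*25401600) = 429/16, so a_7 = 429/16. Work downward with a_k = (k+1)(k+2) a_{k+2} / ((k - 7)(k + 8)):
  a_5 = (6)(7)(429/16) / ((5 - 7)(5 + 8)) = (9009/8)/(-26) = -693/16
  a_3 = (4)(5)(-693/16) / ((3 - 7)(3 + 8)) = (-3465/4)/(-44) = 315/16
  a_1 = (2)(3)(315/16) / ((1 - 7)(1 + 8)) = (945/8)/(-54) = -35/16
Hence P_7(x) = 429 x^7/16 - 693 x^5/16 + 315 x^3/16 - 35 x/16.

P_7(x); series = 429 x^7/16 - 693 x^5/16 + 315 x^3/16 - 35 x/16


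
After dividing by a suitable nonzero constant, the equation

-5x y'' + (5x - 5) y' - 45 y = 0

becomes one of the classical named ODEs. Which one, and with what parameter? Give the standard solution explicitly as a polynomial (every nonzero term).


All three coefficients share the factor -5; dividing through by -5 gives  x y'' + (1 - x) y' + 9 y = 0.
This matches the Laguerre equation x y'' + (1 - x) y' + n y = 0 with n = 9; the polynomial solution is L_9(x).
With y = sum_k a_k x^k, matching x^k gives (k+1)k a_{k+1} + (k+1) a_{k+1} - k a_k + n a_k = 0, i.e. (k+1)^2 a_{k+1} = (k - n) a_k = (k - 9) a_k. The right side vanishes at k = 9, so the series terminates at degree 9.
Standard normalization L_n(0) = 1 gives a_0 = 1. Work upward with a_{k+1} = (k - 9) a_k / (k+1)^2:
  a_1 = (0 - 9)(1) / 1^2 = -9/1 = -9
  a_2 = (1 - 9)(-9) / 2^2 = 72/4 = 18
  a_3 = (2 - 9)(18) / 3^2 = -126/9 = -14
  a_4 = (3 - 9)(-14) / 4^2 = 84/16 = 21/4
  a_5 = (4 - 9)(21/4) / 5^2 = (-105/4)/25 = -21/20
  a_6 = (5 - 9)(-21/20) / 6^2 = (21/5)/36 = 7/60
  a_7 = (6 - 9)(7/60) / 7^2 = (-7/20)/49 = -1/140
  a_8 = (7 - 9)(-1/140) / 8^2 = (1/70)/64 = 1/4480
  a_9 = (8 - 9)(1/4480) / 9^2 = (-1/4480)/81 = -1/362880
Hence L_9(x) = -x^9/362880 + x^8/4480 - x^7/140 + 7 x^6/60 - 21 x^5/20 + 21 x^4/4 - 14 x^3 + 18 x^2 - 9 x + 1.

L_9(x); series = -x^9/362880 + x^8/4480 - x^7/140 + 7 x^6/60 - 21 x^5/20 + 21 x^4/4 - 14 x^3 + 18 x^2 - 9 x + 1


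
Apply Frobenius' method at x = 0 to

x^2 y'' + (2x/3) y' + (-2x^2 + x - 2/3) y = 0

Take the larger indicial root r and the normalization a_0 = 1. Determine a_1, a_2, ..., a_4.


Write in Frobenius form y'' + (p(x)/x) y' + (q(x)/x^2) y = 0:
  p(x) = 2/3,  q(x) = -2x^2 + x - 2/3.
Indicial equation: r(r-1) + (2/3) r + (-2/3) = 0 -> roots r_1 = 1, r_2 = -2/3.
Take r = r_1 = 1. Let y(x) = x^r sum_{n>=0} a_n x^n with a_0 = 1.
Substitute y = x^r sum a_n x^n and match x^{r+n}. The recurrence is
  D(n) a_n + 1 a_{n-1} - 2 a_{n-2} = 0,  where D(n) = (r+n)(r+n-1) + (2/3)(r+n) + (-2/3).
  a_n = [-1 a_{n-1} + 2 a_{n-2}] / D(n).
Since the indicial polynomial factors as (r - r_1)(r - r_2), D(n) = (r_1 + n - r_1)(r_1 + n - r_2) = n(n + 5/3).
Evaluating step by step (a_0 = 1):
  n = 1: D(1) = 1(1 + 5/3) = 8/3; numerator = -1(1) = -1; a_1 = (-1)/(8/3) = -3/8
  n = 2: D(2) = 2(2 + 5/3) = 22/3; numerator = -1(-3/8) + 2(1) = 19/8; a_2 = (19/8)/(22/3) = 57/176
  n = 3: D(3) = 3(3 + 5/3) = 14; numerator = -1(57/176) + 2(-3/8) = -189/176; a_3 = (-189/176)/(14) = -27/352
  n = 4: D(4) = 4(4 + 5/3) = 68/3; numerator = -1(-27/352) + 2(57/176) = 255/352; a_4 = (255/352)/(68/3) = 45/1408

r = 1; a_0 = 1; a_1 = -3/8; a_2 = 57/176; a_3 = -27/352; a_4 = 45/1408


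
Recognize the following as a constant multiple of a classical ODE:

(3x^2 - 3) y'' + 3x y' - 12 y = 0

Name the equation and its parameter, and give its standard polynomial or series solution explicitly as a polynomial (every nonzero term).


All three coefficients share the factor -3; dividing through by -3 gives  (1 - x^2) y'' - x y' + 4 y = 0.
This matches the Chebyshev equation (1 - x^2) y'' - x y' + n^2 y = 0 (note the -x y' term, not -2x y') with n^2 = 4, so n = 2; the polynomial solution is T_2(x).
With y = sum_k a_k x^k, matching x^k gives (k+2)(k+1) a_{k+2} = (k^2 - n^2) a_k = (k - 2)(k + 2) a_k. The right side vanishes at k = 2, so the series with the parity of 2 terminates at degree 2.
Standard normalization: leading coefficient of T_n is 2^(n-1), so a_2 = 2^1 = 2. Work downward with a_k = (k+1)(k+2) a_{k+2} / ((k - 2)(k + 2)):
  a_0 = (1)(2)(2) / ((0 - 2)(0 + 2)) = 4/(-4) = -1
Hence T_2(x) = 2 x^2 - 1.

T_2(x); series = 2 x^2 - 1


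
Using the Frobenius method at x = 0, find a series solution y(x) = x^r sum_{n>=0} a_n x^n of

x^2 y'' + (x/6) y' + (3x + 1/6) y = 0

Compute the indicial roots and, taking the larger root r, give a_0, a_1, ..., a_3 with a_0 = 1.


Write in Frobenius form y'' + (p(x)/x) y' + (q(x)/x^2) y = 0:
  p(x) = 1/6,  q(x) = 3x + 1/6.
Indicial equation: r(r-1) + (1/6) r + (1/6) = 0 -> roots r_1 = 1/2, r_2 = 1/3.
Take r = r_1 = 1/2. Let y(x) = x^r sum_{n>=0} a_n x^n with a_0 = 1.
Substitute y = x^r sum a_n x^n and match x^{r+n}. The recurrence is
  D(n) a_n + 3 a_{n-1} = 0,  where D(n) = (r+n)(r+n-1) + (1/6)(r+n) + (1/6).
  a_n = -3 / D(n) * a_{n-1}.
Since the indicial polynomial factors as (r - r_1)(r - r_2), D(n) = (r_1 + n - r_1)(r_1 + n - r_2) = n(n + 1/6).
Evaluating step by step (a_0 = 1):
  n = 1: D(1) = 1(1 + 1/6) = 7/6; numerator = -3(1) = -3; a_1 = (-3)/(7/6) = -18/7
  n = 2: D(2) = 2(2 + 1/6) = 13/3; numerator = -3(-18/7) = 54/7; a_2 = (54/7)/(13/3) = 162/91
  n = 3: D(3) = 3(3 + 1/6) = 19/2; numerator = -3(162/91) = -486/91; a_3 = (-486/91)/(19/2) = -972/1729

r = 1/2; a_0 = 1; a_1 = -18/7; a_2 = 162/91; a_3 = -972/1729


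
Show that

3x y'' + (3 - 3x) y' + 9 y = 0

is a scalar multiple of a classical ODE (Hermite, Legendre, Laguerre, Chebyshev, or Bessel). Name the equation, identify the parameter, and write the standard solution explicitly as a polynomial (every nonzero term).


All three coefficients share the factor 3; dividing through by 3 gives  x y'' + (1 - x) y' + 3 y = 0.
This matches the Laguerre equation x y'' + (1 - x) y' + n y = 0 with n = 3; the polynomial solution is L_3(x).
With y = sum_k a_k x^k, matching x^k gives (k+1)k a_{k+1} + (k+1) a_{k+1} - k a_k + n a_k = 0, i.e. (k+1)^2 a_{k+1} = (k - n) a_k = (k - 3) a_k. The right side vanishes at k = 3, so the series terminates at degree 3.
Standard normalization L_n(0) = 1 gives a_0 = 1. Work upward with a_{k+1} = (k - 3) a_k / (k+1)^2:
  a_1 = (0 - 3)(1) / 1^2 = -3/1 = -3
  a_2 = (1 - 3)(-3) / 2^2 = 6/4 = 3/2
  a_3 = (2 - 3)(3/2) / 3^2 = (-3/2)/9 = -1/6
Hence L_3(x) = -x^3/6 + 3 x^2/2 - 3 x + 1.

L_3(x); series = -x^3/6 + 3 x^2/2 - 3 x + 1


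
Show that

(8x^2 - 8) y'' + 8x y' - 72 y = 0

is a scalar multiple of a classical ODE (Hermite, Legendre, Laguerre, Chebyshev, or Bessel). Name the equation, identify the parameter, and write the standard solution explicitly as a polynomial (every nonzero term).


All three coefficients share the factor -8; dividing through by -8 gives  (1 - x^2) y'' - x y' + 9 y = 0.
This matches the Chebyshev equation (1 - x^2) y'' - x y' + n^2 y = 0 (note the -x y' term, not -2x y') with n^2 = 9, so n = 3; the polynomial solution is T_3(x).
With y = sum_k a_k x^k, matching x^k gives (k+2)(k+1) a_{k+2} = (k^2 - n^2) a_k = (k - 3)(k + 3) a_k. The right side vanishes at k = 3, so the series with the parity of 3 terminates at degree 3.
Standard normalization: leading coefficient of T_n is 2^(n-1), so a_3 = 2^2 = 4. Work downward with a_k = (k+1)(k+2) a_{k+2} / ((k - 3)(k + 3)):
  a_1 = (2)(3)(4) / ((1 - 3)(1 + 3)) = 24/(-8) = -3
Hence T_3(x) = 4 x^3 - 3 x.

T_3(x); series = 4 x^3 - 3 x


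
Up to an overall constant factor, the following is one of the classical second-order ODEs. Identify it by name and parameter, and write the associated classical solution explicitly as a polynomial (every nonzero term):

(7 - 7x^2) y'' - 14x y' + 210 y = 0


All three coefficients share the factor 7; dividing through by 7 gives  (1 - x^2) y'' - 2x y' + 30 y = 0.
This matches the Legendre equation (1 - x^2) y'' - 2x y' + n(n+1) y = 0 (note the -2x y' term) with n(n+1) = 30, so n = 5; the polynomial solution is P_5(x).
With y = sum_k a_k x^k, matching x^k gives (k+2)(k+1) a_{k+2} = [k(k+1) - n(n+1)] a_k = (k - 5)(k + 6) a_k. The right side vanishes at k = 5, so the series with the parity of 5 terminates at degree 5.
Standard normalization (P_n(1) = 1): leading coefficient (2n)!/(2^n (n!)^2) = 3628800/(32*14400) = 63/8, so a_5 = 63/8. Work downward with a_k = (k+1)(k+2) a_{k+2} / ((k - 5)(k + 6)):
  a_3 = (4)(5)(63/8) / ((3 - 5)(3 + 6)) = (315/2)/(-18) = -35/4
  a_1 = (2)(3)(-35/4) / ((1 - 5)(1 + 6)) = (-105/2)/(-28) = 15/8
Hence P_5(x) = 63 x^5/8 - 35 x^3/4 + 15 x/8.

P_5(x); series = 63 x^5/8 - 35 x^3/4 + 15 x/8


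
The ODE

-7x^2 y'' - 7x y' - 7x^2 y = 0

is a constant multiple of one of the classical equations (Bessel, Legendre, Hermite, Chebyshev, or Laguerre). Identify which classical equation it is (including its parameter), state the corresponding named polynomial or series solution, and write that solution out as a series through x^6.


All three coefficients share the factor -7; dividing through by -7 gives  x^2 y'' + x y' + x^2 y = 0.
This matches the Bessel equation x^2 y'' + x y' + (x^2 - nu^2) y = 0 with nu^2 = 0, so nu = 0; the solution bounded at x = 0 is J_0(x).
Frobenius at x = 0: indicial roots ±nu; for r = nu the recurrence k(k + 2nu) c_k = -c_{k-2} gives the standard series J_nu(x) = sum_{k>=0} (-1)^k / (k! (k+nu)!) (x/2)^(2k+nu). Evaluate the first 4 terms:
  k = 0: (-1)^0 / (0! * 0! * 2^0) x^0 = 1/(1*1*1) x^0 = (1) x^0
  k = 1: (-1)^1 / (1! * 1! * 2^2) x^2 = -1/(1*1*4) x^2 = (-1/4) x^2
  k = 2: (-1)^2 / (2! * 2! * 2^4) x^4 = 1/(2*2*16) x^4 = (1/64) x^4
  k = 3: (-1)^3 / (3! * 3! * 2^6) x^6 = -1/(6*6*64) x^6 = (-1/2304) x^6
Hence J_0(x) = -x^6/2304 + x^4/64 - x^2/4 + 1 + ....

J_0(x); series = -x^6/2304 + x^4/64 - x^2/4 + 1


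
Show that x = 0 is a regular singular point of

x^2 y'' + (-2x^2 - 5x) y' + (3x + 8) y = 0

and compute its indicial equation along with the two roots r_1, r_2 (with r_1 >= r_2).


Divide by x^2 to reach normal form y'' + P_1(x) y' + P_2(x) y = 0 with P_1(x) = -2 - 5/x and P_2(x) = 3/x + 8/x^2.
x = 0 is a singular point because the y'-coefficient -2 - 5/x has a pole at x = 0 and the y-coefficient 3/x + 8/x^2 has a pole at x = 0.
It is a regular singular point because x P_1(x) = p(x) = -2x - 5 and x^2 P_2(x) = q(x) = 3x + 8 are polynomials, hence analytic at x = 0.
p(0) = -5,  q(0) = 8.
Indicial equation: r(r-1) + p(0) r + q(0) = 0, i.e. r^2 + (p(0) - 1) r + q(0) = 0, i.e. r^2 - 6 r + 8 = 0.
Discriminant: (-6)^2 - 4(8) = 4, so r = (6 ± 2)/2.
Solving: r_1 = 4, r_2 = 2.

indicial: r^2 - 6 r + 8 = 0; roots r_1 = 4, r_2 = 2


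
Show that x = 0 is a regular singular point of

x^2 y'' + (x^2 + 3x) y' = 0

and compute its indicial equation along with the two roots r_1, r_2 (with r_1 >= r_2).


Divide by x^2 to reach normal form y'' + P_1(x) y' + P_2(x) y = 0 with P_1(x) = 1 + 3/x and P_2(x) = 0.
x = 0 is a singular point because the y'-coefficient 1 + 3/x has a pole at x = 0.
It is a regular singular point because x P_1(x) = p(x) = x + 3 and x^2 P_2(x) = q(x) = 0 are polynomials, hence analytic at x = 0.
p(0) = 3,  q(0) = 0.
Indicial equation: r(r-1) + p(0) r + q(0) = 0, i.e. r^2 + (p(0) - 1) r + q(0) = 0, i.e. r^2 + 2 r = 0.
Discriminant: (2)^2 - 4(0) = 4, so r = (-2 ± 2)/2.
Solving: r_1 = 0, r_2 = -2.

indicial: r^2 + 2 r = 0; roots r_1 = 0, r_2 = -2


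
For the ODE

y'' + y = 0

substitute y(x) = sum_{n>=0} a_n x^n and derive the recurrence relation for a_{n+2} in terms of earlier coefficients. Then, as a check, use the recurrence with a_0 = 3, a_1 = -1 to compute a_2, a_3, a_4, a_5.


Substitute y = sum_n a_n x^n into y'' + (const) y = 0.
y''(x) = sum_{n>=0} (n+2)(n+1) a_{n+2} x^n.
The ODE becomes sum_n [(n+2)(n+1) a_{n+2} + 1 a_n] x^n = 0.
Setting each coefficient to zero gives the recurrence:
  (n+2)(n+1) a_{n+2} + 1 a_n = 0,
  a_{n+2} = -1 / ((n+1)(n+2)) a_n.

Check with a_0 = 3, a_1 = -1 (apply the recurrence for n = 0, 1, 2, 3): a_0 = 3, a_1 = -1, a_2 = -3/2, a_3 = 1/6, a_4 = 1/8, a_5 = -1/120.

a_{n+2} = -1/((n+1)(n+2)) * a_n; check: a_0 = 3, a_1 = -1, a_2 = -3/2, a_3 = 1/6, a_4 = 1/8, a_5 = -1/120


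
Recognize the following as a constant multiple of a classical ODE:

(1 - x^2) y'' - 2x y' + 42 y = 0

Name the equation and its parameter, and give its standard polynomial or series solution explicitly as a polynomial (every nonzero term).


The equation is already in a standard form:  (1 - x^2) y'' - 2x y' + 42 y = 0.
This matches the Legendre equation (1 - x^2) y'' - 2x y' + n(n+1) y = 0 (note the -2x y' term) with n(n+1) = 42, so n = 6; the polynomial solution is P_6(x).
With y = sum_k a_k x^k, matching x^k gives (k+2)(k+1) a_{k+2} = [k(k+1) - n(n+1)] a_k = (k - 6)(k + 7) a_k. The right side vanishes at k = 6, so the series with the parity of 6 terminates at degree 6.
Standard normalization (P_n(1) = 1): leading coefficient (2n)!/(2^n (n!)^2) = 479001600/(64*518400) = 231/16, so a_6 = 231/16. Work downward with a_k = (k+1)(k+2) a_{k+2} / ((k - 6)(k + 7)):
  a_4 = (5)(6)(231/16) / ((4 - 6)(4 + 7)) = (3465/8)/(-22) = -315/16
  a_2 = (3)(4)(-315/16) / ((2 - 6)(2 + 7)) = (-945/4)/(-36) = 105/16
  a_0 = (1)(2)(105/16) / ((0 - 6)(0 + 7)) = (105/8)/(-42) = -5/16
Hence P_6(x) = 231 x^6/16 - 315 x^4/16 + 105 x^2/16 - 5/16.

P_6(x); series = 231 x^6/16 - 315 x^4/16 + 105 x^2/16 - 5/16


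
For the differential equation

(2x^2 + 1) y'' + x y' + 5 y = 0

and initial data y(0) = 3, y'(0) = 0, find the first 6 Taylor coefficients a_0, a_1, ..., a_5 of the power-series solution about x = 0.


Ansatz: y(x) = sum_{n>=0} a_n x^n, so y'(x) = sum_{n>=1} n a_n x^(n-1) and y''(x) = sum_{n>=2} n(n-1) a_n x^(n-2).
Substitute into P(x) y'' + Q(x) y' + R(x) y = 0 with P(x) = 2x^2 + 1, Q(x) = x, R(x) = 5, and match powers of x.
Initial conditions: a_0 = 3, a_1 = 0.
Setting the coefficient of each power of x to zero and solving order by order (substituting the coefficients already found):
  x^0: 2 a_2 + 5 a_0 = 0  ->  2 a_2 = -5 a_0 = -15  ->  a_2 = -15/2
  x^1: 6 a_3 + 6 a_1 = 0  ->  6 a_3 = -6 a_1 = 0  ->  a_3 = 0
  x^2: 12 a_4 + 11 a_2 = 0  ->  12 a_4 = -11 a_2 = 165/2  ->  a_4 = 55/8
  x^3: 20 a_5 + 20 a_3 = 0  ->  20 a_5 = -20 a_3 = 0  ->  a_5 = 0
Truncated series: y(x) = 3 - (15/2) x^2 + (55/8) x^4 + O(x^6).

a_0 = 3; a_1 = 0; a_2 = -15/2; a_3 = 0; a_4 = 55/8; a_5 = 0


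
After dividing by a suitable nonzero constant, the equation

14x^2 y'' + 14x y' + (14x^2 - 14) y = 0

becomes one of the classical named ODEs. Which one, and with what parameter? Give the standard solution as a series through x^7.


All three coefficients share the factor 14; dividing through by 14 gives  x^2 y'' + x y' + (x^2 - 1) y = 0.
This matches the Bessel equation x^2 y'' + x y' + (x^2 - nu^2) y = 0 with nu^2 = 1, so nu = 1; the solution bounded at x = 0 is J_1(x).
Frobenius at x = 0: indicial roots ±nu; for r = nu the recurrence k(k + 2nu) c_k = -c_{k-2} gives the standard series J_nu(x) = sum_{k>=0} (-1)^k / (k! (k+nu)!) (x/2)^(2k+nu). Evaluate the first 4 terms:
  k = 0: (-1)^0 / (0! * 1! * 2^1) x^1 = 1/(1*1*2) x^1 = (1/2) x^1
  k = 1: (-1)^1 / (1! * 2! * 2^3) x^3 = -1/(1*2*8) x^3 = (-1/16) x^3
  k = 2: (-1)^2 / (2! * 3! * 2^5) x^5 = 1/(2*6*32) x^5 = (1/384) x^5
  k = 3: (-1)^3 / (3! * 4! * 2^7) x^7 = -1/(6*24*128) x^7 = (-1/18432) x^7
Hence J_1(x) = -x^7/18432 + x^5/384 - x^3/16 + x/2 + ....

J_1(x); series = -x^7/18432 + x^5/384 - x^3/16 + x/2


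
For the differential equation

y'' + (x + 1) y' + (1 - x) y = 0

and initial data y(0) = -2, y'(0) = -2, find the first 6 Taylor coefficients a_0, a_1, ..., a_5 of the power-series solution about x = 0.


Ansatz: y(x) = sum_{n>=0} a_n x^n, so y'(x) = sum_{n>=1} n a_n x^(n-1) and y''(x) = sum_{n>=2} n(n-1) a_n x^(n-2).
Substitute into P(x) y'' + Q(x) y' + R(x) y = 0 with P(x) = 1, Q(x) = x + 1, R(x) = 1 - x, and match powers of x.
Initial conditions: a_0 = -2, a_1 = -2.
Setting the coefficient of each power of x to zero and solving order by order (substituting the coefficients already found):
  x^0: 2 a_2 + a_1 + a_0 = 0  ->  2 a_2 = -a_1 - a_0 = 4  ->  a_2 = 2
  x^1: 6 a_3 + 2 a_2 + 2 a_1 - a_0 = 0  ->  6 a_3 = -2 a_2 - 2 a_1 + a_0 = -2  ->  a_3 = -1/3
  x^2: 12 a_4 + 3 a_3 + 3 a_2 - a_1 = 0  ->  12 a_4 = -3 a_3 - 3 a_2 + a_1 = -7  ->  a_4 = -7/12
  x^3: 20 a_5 + 4 a_4 + 4 a_3 - a_2 = 0  ->  20 a_5 = -4 a_4 - 4 a_3 + a_2 = 17/3  ->  a_5 = 17/60
Truncated series: y(x) = -2 - 2 x + 2 x^2 - (1/3) x^3 - (7/12) x^4 + (17/60) x^5 + O(x^6).

a_0 = -2; a_1 = -2; a_2 = 2; a_3 = -1/3; a_4 = -7/12; a_5 = 17/60


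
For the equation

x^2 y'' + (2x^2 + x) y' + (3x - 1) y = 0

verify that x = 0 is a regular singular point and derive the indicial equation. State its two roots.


Divide by x^2 to reach normal form y'' + P_1(x) y' + P_2(x) y = 0 with P_1(x) = 2 + 1/x and P_2(x) = 3/x - 1/x^2.
x = 0 is a singular point because the y'-coefficient 2 + 1/x has a pole at x = 0 and the y-coefficient 3/x - 1/x^2 has a pole at x = 0.
It is a regular singular point because x P_1(x) = p(x) = 2x + 1 and x^2 P_2(x) = q(x) = 3x - 1 are polynomials, hence analytic at x = 0.
p(0) = 1,  q(0) = -1.
Indicial equation: r(r-1) + p(0) r + q(0) = 0, i.e. r^2 + (p(0) - 1) r + q(0) = 0, i.e. r^2 - 1 = 0.
Discriminant: (0)^2 - 4(-1) = 4, so r = (0 ± 2)/2.
Solving: r_1 = 1, r_2 = -1.

indicial: r^2 - 1 = 0; roots r_1 = 1, r_2 = -1


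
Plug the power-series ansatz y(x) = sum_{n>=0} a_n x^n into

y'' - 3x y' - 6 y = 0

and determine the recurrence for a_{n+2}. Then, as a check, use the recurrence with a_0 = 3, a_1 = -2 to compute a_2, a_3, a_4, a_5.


Substitute y = sum_n a_n x^n.
y''(x) has coefficient (n+2)(n+1) a_{n+2} at x^n;
-3 x y'(x) has coefficient -3 n a_n at x^n (shift);
-6 y(x) has coefficient -6 a_n at x^n.
Matching x^n: (n+2)(n+1) a_{n+2} + (-3n - 6) a_n = 0.
Thus a_{n+2} = (3n + 6) / ((n+1)(n+2)) * a_n.

Check with a_0 = 3, a_1 = -2 (apply the recurrence for n = 0, 1, 2, 3): a_0 = 3, a_1 = -2, a_2 = 9, a_3 = -3, a_4 = 9, a_5 = -9/4.

a_(n+2) = (3n + 6) / ((n+1)(n+2)) * a_n; check: a_0 = 3, a_1 = -2, a_2 = 9, a_3 = -3, a_4 = 9, a_5 = -9/4


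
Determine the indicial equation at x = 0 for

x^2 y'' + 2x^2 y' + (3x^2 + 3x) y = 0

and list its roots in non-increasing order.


Divide by x^2 to reach normal form y'' + P_1(x) y' + P_2(x) y = 0 with P_1(x) = 2 and P_2(x) = 3 + 3/x.
x = 0 is a singular point because the y-coefficient 3 + 3/x has a pole at x = 0.
It is a regular singular point because x P_1(x) = p(x) = 2x and x^2 P_2(x) = q(x) = 3x^2 + 3x are polynomials, hence analytic at x = 0.
p(0) = 0,  q(0) = 0.
Indicial equation: r(r-1) + p(0) r + q(0) = 0, i.e. r^2 + (p(0) - 1) r + q(0) = 0, i.e. r^2 - 1 r = 0.
Discriminant: (-1)^2 - 4(0) = 1, so r = (1 ± 1)/2.
Solving: r_1 = 1, r_2 = 0.

indicial: r^2 - 1 r = 0; roots r_1 = 1, r_2 = 0


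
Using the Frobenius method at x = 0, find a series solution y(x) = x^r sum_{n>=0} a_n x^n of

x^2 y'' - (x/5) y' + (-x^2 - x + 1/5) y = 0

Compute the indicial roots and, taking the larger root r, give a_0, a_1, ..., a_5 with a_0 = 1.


Write in Frobenius form y'' + (p(x)/x) y' + (q(x)/x^2) y = 0:
  p(x) = -1/5,  q(x) = -x^2 - x + 1/5.
Indicial equation: r(r-1) + (-1/5) r + (1/5) = 0 -> roots r_1 = 1, r_2 = 1/5.
Take r = r_1 = 1. Let y(x) = x^r sum_{n>=0} a_n x^n with a_0 = 1.
Substitute y = x^r sum a_n x^n and match x^{r+n}. The recurrence is
  D(n) a_n - 1 a_{n-1} - 1 a_{n-2} = 0,  where D(n) = (r+n)(r+n-1) + (-1/5)(r+n) + (1/5).
  a_n = [1 a_{n-1} + 1 a_{n-2}] / D(n).
Since the indicial polynomial factors as (r - r_1)(r - r_2), D(n) = (r_1 + n - r_1)(r_1 + n - r_2) = n(n + 4/5).
Evaluating step by step (a_0 = 1):
  n = 1: D(1) = 1(1 + 4/5) = 9/5; numerator = 1(1) = 1; a_1 = (1)/(9/5) = 5/9
  n = 2: D(2) = 2(2 + 4/5) = 28/5; numerator = 1(5/9) + 1(1) = 14/9; a_2 = (14/9)/(28/5) = 5/18
  n = 3: D(3) = 3(3 + 4/5) = 57/5; numerator = 1(5/18) + 1(5/9) = 5/6; a_3 = (5/6)/(57/5) = 25/342
  n = 4: D(4) = 4(4 + 4/5) = 96/5; numerator = 1(25/342) + 1(5/18) = 20/57; a_4 = (20/57)/(96/5) = 25/1368
  n = 5: D(5) = 5(5 + 4/5) = 29; numerator = 1(25/1368) + 1(25/342) = 125/1368; a_5 = (125/1368)/(29) = 125/39672

r = 1; a_0 = 1; a_1 = 5/9; a_2 = 5/18; a_3 = 25/342; a_4 = 25/1368; a_5 = 125/39672


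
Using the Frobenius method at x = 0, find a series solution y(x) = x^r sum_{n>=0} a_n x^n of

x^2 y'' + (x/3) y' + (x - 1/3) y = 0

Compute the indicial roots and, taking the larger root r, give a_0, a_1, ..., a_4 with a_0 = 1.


Write in Frobenius form y'' + (p(x)/x) y' + (q(x)/x^2) y = 0:
  p(x) = 1/3,  q(x) = x - 1/3.
Indicial equation: r(r-1) + (1/3) r + (-1/3) = 0 -> roots r_1 = 1, r_2 = -1/3.
Take r = r_1 = 1. Let y(x) = x^r sum_{n>=0} a_n x^n with a_0 = 1.
Substitute y = x^r sum a_n x^n and match x^{r+n}. The recurrence is
  D(n) a_n + 1 a_{n-1} = 0,  where D(n) = (r+n)(r+n-1) + (1/3)(r+n) + (-1/3).
  a_n = -1 / D(n) * a_{n-1}.
Since the indicial polynomial factors as (r - r_1)(r - r_2), D(n) = (r_1 + n - r_1)(r_1 + n - r_2) = n(n + 4/3).
Evaluating step by step (a_0 = 1):
  n = 1: D(1) = 1(1 + 4/3) = 7/3; numerator = -1(1) = -1; a_1 = (-1)/(7/3) = -3/7
  n = 2: D(2) = 2(2 + 4/3) = 20/3; numerator = -1(-3/7) = 3/7; a_2 = (3/7)/(20/3) = 9/140
  n = 3: D(3) = 3(3 + 4/3) = 13; numerator = -1(9/140) = -9/140; a_3 = (-9/140)/(13) = -9/1820
  n = 4: D(4) = 4(4 + 4/3) = 64/3; numerator = -1(-9/1820) = 9/1820; a_4 = (9/1820)/(64/3) = 27/116480

r = 1; a_0 = 1; a_1 = -3/7; a_2 = 9/140; a_3 = -9/1820; a_4 = 27/116480


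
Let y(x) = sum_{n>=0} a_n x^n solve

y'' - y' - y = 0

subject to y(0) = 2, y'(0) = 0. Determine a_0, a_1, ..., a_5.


Ansatz: y(x) = sum_{n>=0} a_n x^n, so y'(x) = sum_{n>=1} n a_n x^(n-1) and y''(x) = sum_{n>=2} n(n-1) a_n x^(n-2).
Substitute into P(x) y'' + Q(x) y' + R(x) y = 0 with P(x) = 1, Q(x) = -1, R(x) = -1, and match powers of x.
Initial conditions: a_0 = 2, a_1 = 0.
Setting the coefficient of each power of x to zero and solving order by order (substituting the coefficients already found):
  x^0: 2 a_2 - a_1 - a_0 = 0  ->  2 a_2 = a_1 + a_0 = 2  ->  a_2 = 1
  x^1: 6 a_3 - 2 a_2 - a_1 = 0  ->  6 a_3 = 2 a_2 + a_1 = 2  ->  a_3 = 1/3
  x^2: 12 a_4 - 3 a_3 - a_2 = 0  ->  12 a_4 = 3 a_3 + a_2 = 2  ->  a_4 = 1/6
  x^3: 20 a_5 - 4 a_4 - a_3 = 0  ->  20 a_5 = 4 a_4 + a_3 = 1  ->  a_5 = 1/20
Truncated series: y(x) = 2 + x^2 + (1/3) x^3 + (1/6) x^4 + (1/20) x^5 + O(x^6).

a_0 = 2; a_1 = 0; a_2 = 1; a_3 = 1/3; a_4 = 1/6; a_5 = 1/20


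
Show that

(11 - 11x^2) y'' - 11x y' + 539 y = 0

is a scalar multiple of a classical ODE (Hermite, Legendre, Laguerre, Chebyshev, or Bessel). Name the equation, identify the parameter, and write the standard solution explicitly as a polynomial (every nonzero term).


All three coefficients share the factor 11; dividing through by 11 gives  (1 - x^2) y'' - x y' + 49 y = 0.
This matches the Chebyshev equation (1 - x^2) y'' - x y' + n^2 y = 0 (note the -x y' term, not -2x y') with n^2 = 49, so n = 7; the polynomial solution is T_7(x).
With y = sum_k a_k x^k, matching x^k gives (k+2)(k+1) a_{k+2} = (k^2 - n^2) a_k = (k - 7)(k + 7) a_k. The right side vanishes at k = 7, so the series with the parity of 7 terminates at degree 7.
Standard normalization: leading coefficient of T_n is 2^(n-1), so a_7 = 2^6 = 64. Work downward with a_k = (k+1)(k+2) a_{k+2} / ((k - 7)(k + 7)):
  a_5 = (6)(7)(64) / ((5 - 7)(5 + 7)) = 2688/(-24) = -112
  a_3 = (4)(5)(-112) / ((3 - 7)(3 + 7)) = -2240/(-40) = 56
  a_1 = (2)(3)(56) / ((1 - 7)(1 + 7)) = 336/(-48) = -7
Hence T_7(x) = 64 x^7 - 112 x^5 + 56 x^3 - 7 x.

T_7(x); series = 64 x^7 - 112 x^5 + 56 x^3 - 7 x


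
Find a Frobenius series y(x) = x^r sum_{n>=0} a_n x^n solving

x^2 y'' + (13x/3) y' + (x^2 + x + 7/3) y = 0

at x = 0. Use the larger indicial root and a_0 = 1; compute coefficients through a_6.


Write in Frobenius form y'' + (p(x)/x) y' + (q(x)/x^2) y = 0:
  p(x) = 13/3,  q(x) = x^2 + x + 7/3.
Indicial equation: r(r-1) + (13/3) r + (7/3) = 0 -> roots r_1 = -1, r_2 = -7/3.
Take r = r_1 = -1. Let y(x) = x^r sum_{n>=0} a_n x^n with a_0 = 1.
Substitute y = x^r sum a_n x^n and match x^{r+n}. The recurrence is
  D(n) a_n + 1 a_{n-1} + 1 a_{n-2} = 0,  where D(n) = (r+n)(r+n-1) + (13/3)(r+n) + (7/3).
  a_n = [-1 a_{n-1} - 1 a_{n-2}] / D(n).
Since the indicial polynomial factors as (r - r_1)(r - r_2), D(n) = (r_1 + n - r_1)(r_1 + n - r_2) = n(n + 4/3).
Evaluating step by step (a_0 = 1):
  n = 1: D(1) = 1(1 + 4/3) = 7/3; numerator = -1(1) = -1; a_1 = (-1)/(7/3) = -3/7
  n = 2: D(2) = 2(2 + 4/3) = 20/3; numerator = -1(-3/7) - 1(1) = -4/7; a_2 = (-4/7)/(20/3) = -3/35
  n = 3: D(3) = 3(3 + 4/3) = 13; numerator = -1(-3/35) - 1(-3/7) = 18/35; a_3 = (18/35)/(13) = 18/455
  n = 4: D(4) = 4(4 + 4/3) = 64/3; numerator = -1(18/455) - 1(-3/35) = 3/65; a_4 = (3/65)/(64/3) = 9/4160
  n = 5: D(5) = 5(5 + 4/3) = 95/3; numerator = -1(9/4160) - 1(18/455) = -243/5824; a_5 = (-243/5824)/(95/3) = -729/553280
  n = 6: D(6) = 6(6 + 4/3) = 44; numerator = -1(-729/553280) - 1(9/4160) = -9/10640; a_6 = (-9/10640)/(44) = -9/468160

r = -1; a_0 = 1; a_1 = -3/7; a_2 = -3/35; a_3 = 18/455; a_4 = 9/4160; a_5 = -729/553280; a_6 = -9/468160


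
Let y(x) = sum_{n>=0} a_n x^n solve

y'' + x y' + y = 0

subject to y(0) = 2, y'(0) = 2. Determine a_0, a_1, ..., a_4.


Ansatz: y(x) = sum_{n>=0} a_n x^n, so y'(x) = sum_{n>=1} n a_n x^(n-1) and y''(x) = sum_{n>=2} n(n-1) a_n x^(n-2).
Substitute into P(x) y'' + Q(x) y' + R(x) y = 0 with P(x) = 1, Q(x) = x, R(x) = 1, and match powers of x.
Initial conditions: a_0 = 2, a_1 = 2.
Setting the coefficient of each power of x to zero and solving order by order (substituting the coefficients already found):
  x^0: 2 a_2 + a_0 = 0  ->  2 a_2 = -a_0 = -2  ->  a_2 = -1
  x^1: 6 a_3 + 2 a_1 = 0  ->  6 a_3 = -2 a_1 = -4  ->  a_3 = -2/3
  x^2: 12 a_4 + 3 a_2 = 0  ->  12 a_4 = -3 a_2 = 3  ->  a_4 = 1/4
Truncated series: y(x) = 2 + 2 x - x^2 - (2/3) x^3 + (1/4) x^4 + O(x^5).

a_0 = 2; a_1 = 2; a_2 = -1; a_3 = -2/3; a_4 = 1/4


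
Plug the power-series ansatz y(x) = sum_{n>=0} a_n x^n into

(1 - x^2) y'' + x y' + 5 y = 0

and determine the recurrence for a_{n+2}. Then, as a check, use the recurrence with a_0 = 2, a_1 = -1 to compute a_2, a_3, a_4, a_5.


Substitute y = sum_n a_n x^n.
(1 - 1 x^2) y'' contributes (n+2)(n+1) a_{n+2} - n(n-1) a_n at x^n.
x y'(x) contributes n a_n at x^n.
5 y(x) contributes 5 a_n at x^n.
Matching x^n: (n+2)(n+1) a_{n+2} + (-n(n-1) + n + 5) a_n = 0.
Thus a_{n+2} = (n(n-1) - n - 5) / ((n+1)(n+2)) * a_n.

Check with a_0 = 2, a_1 = -1 (apply the recurrence for n = 0, 1, 2, 3): a_0 = 2, a_1 = -1, a_2 = -5, a_3 = 1, a_4 = 25/12, a_5 = -1/10.

a_(n+2) = (n(n-1) - n - 5) / ((n+1)(n+2)) * a_n; check: a_0 = 2, a_1 = -1, a_2 = -5, a_3 = 1, a_4 = 25/12, a_5 = -1/10


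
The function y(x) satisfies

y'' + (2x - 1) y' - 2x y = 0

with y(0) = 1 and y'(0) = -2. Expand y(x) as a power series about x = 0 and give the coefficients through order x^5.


Ansatz: y(x) = sum_{n>=0} a_n x^n, so y'(x) = sum_{n>=1} n a_n x^(n-1) and y''(x) = sum_{n>=2} n(n-1) a_n x^(n-2).
Substitute into P(x) y'' + Q(x) y' + R(x) y = 0 with P(x) = 1, Q(x) = 2x - 1, R(x) = -2x, and match powers of x.
Initial conditions: a_0 = 1, a_1 = -2.
Setting the coefficient of each power of x to zero and solving order by order (substituting the coefficients already found):
  x^0: 2 a_2 - a_1 = 0  ->  2 a_2 = a_1 = -2  ->  a_2 = -1
  x^1: 6 a_3 - 2 a_2 + 2 a_1 - 2 a_0 = 0  ->  6 a_3 = 2 a_2 - 2 a_1 + 2 a_0 = 4  ->  a_3 = 2/3
  x^2: 12 a_4 - 3 a_3 + 4 a_2 - 2 a_1 = 0  ->  12 a_4 = 3 a_3 - 4 a_2 + 2 a_1 = 2  ->  a_4 = 1/6
  x^3: 20 a_5 - 4 a_4 + 6 a_3 - 2 a_2 = 0  ->  20 a_5 = 4 a_4 - 6 a_3 + 2 a_2 = -16/3  ->  a_5 = -4/15
Truncated series: y(x) = 1 - 2 x - x^2 + (2/3) x^3 + (1/6) x^4 - (4/15) x^5 + O(x^6).

a_0 = 1; a_1 = -2; a_2 = -1; a_3 = 2/3; a_4 = 1/6; a_5 = -4/15


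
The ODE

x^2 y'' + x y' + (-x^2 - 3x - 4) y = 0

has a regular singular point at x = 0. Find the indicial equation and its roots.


Divide by x^2 to reach normal form y'' + P_1(x) y' + P_2(x) y = 0 with P_1(x) = 1/x and P_2(x) = -1 - 3/x - 4/x^2.
x = 0 is a singular point because the y'-coefficient 1/x has a pole at x = 0 and the y-coefficient -1 - 3/x - 4/x^2 has a pole at x = 0.
It is a regular singular point because x P_1(x) = p(x) = 1 and x^2 P_2(x) = q(x) = -x^2 - 3x - 4 are polynomials, hence analytic at x = 0.
p(0) = 1,  q(0) = -4.
Indicial equation: r(r-1) + p(0) r + q(0) = 0, i.e. r^2 + (p(0) - 1) r + q(0) = 0, i.e. r^2 - 4 = 0.
Discriminant: (0)^2 - 4(-4) = 16, so r = (0 ± 4)/2.
Solving: r_1 = 2, r_2 = -2.

indicial: r^2 - 4 = 0; roots r_1 = 2, r_2 = -2


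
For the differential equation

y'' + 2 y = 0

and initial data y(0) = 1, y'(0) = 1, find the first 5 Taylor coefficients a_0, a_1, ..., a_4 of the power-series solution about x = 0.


Ansatz: y(x) = sum_{n>=0} a_n x^n, so y'(x) = sum_{n>=1} n a_n x^(n-1) and y''(x) = sum_{n>=2} n(n-1) a_n x^(n-2).
Substitute into P(x) y'' + Q(x) y' + R(x) y = 0 with P(x) = 1, Q(x) = 0, R(x) = 2, and match powers of x.
Initial conditions: a_0 = 1, a_1 = 1.
Setting the coefficient of each power of x to zero and solving order by order (substituting the coefficients already found):
  x^0: 2 a_2 + 2 a_0 = 0  ->  2 a_2 = -2 a_0 = -2  ->  a_2 = -1
  x^1: 6 a_3 + 2 a_1 = 0  ->  6 a_3 = -2 a_1 = -2  ->  a_3 = -1/3
  x^2: 12 a_4 + 2 a_2 = 0  ->  12 a_4 = -2 a_2 = 2  ->  a_4 = 1/6
Truncated series: y(x) = 1 + x - x^2 - (1/3) x^3 + (1/6) x^4 + O(x^5).

a_0 = 1; a_1 = 1; a_2 = -1; a_3 = -1/3; a_4 = 1/6


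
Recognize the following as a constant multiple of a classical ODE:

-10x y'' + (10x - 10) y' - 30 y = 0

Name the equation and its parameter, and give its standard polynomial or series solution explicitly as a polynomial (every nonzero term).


All three coefficients share the factor -10; dividing through by -10 gives  x y'' + (1 - x) y' + 3 y = 0.
This matches the Laguerre equation x y'' + (1 - x) y' + n y = 0 with n = 3; the polynomial solution is L_3(x).
With y = sum_k a_k x^k, matching x^k gives (k+1)k a_{k+1} + (k+1) a_{k+1} - k a_k + n a_k = 0, i.e. (k+1)^2 a_{k+1} = (k - n) a_k = (k - 3) a_k. The right side vanishes at k = 3, so the series terminates at degree 3.
Standard normalization L_n(0) = 1 gives a_0 = 1. Work upward with a_{k+1} = (k - 3) a_k / (k+1)^2:
  a_1 = (0 - 3)(1) / 1^2 = -3/1 = -3
  a_2 = (1 - 3)(-3) / 2^2 = 6/4 = 3/2
  a_3 = (2 - 3)(3/2) / 3^2 = (-3/2)/9 = -1/6
Hence L_3(x) = -x^3/6 + 3 x^2/2 - 3 x + 1.

L_3(x); series = -x^3/6 + 3 x^2/2 - 3 x + 1


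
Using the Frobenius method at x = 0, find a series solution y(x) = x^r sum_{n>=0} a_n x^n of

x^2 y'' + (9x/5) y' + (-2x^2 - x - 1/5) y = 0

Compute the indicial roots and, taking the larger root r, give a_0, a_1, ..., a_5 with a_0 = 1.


Write in Frobenius form y'' + (p(x)/x) y' + (q(x)/x^2) y = 0:
  p(x) = 9/5,  q(x) = -2x^2 - x - 1/5.
Indicial equation: r(r-1) + (9/5) r + (-1/5) = 0 -> roots r_1 = 1/5, r_2 = -1.
Take r = r_1 = 1/5. Let y(x) = x^r sum_{n>=0} a_n x^n with a_0 = 1.
Substitute y = x^r sum a_n x^n and match x^{r+n}. The recurrence is
  D(n) a_n - 1 a_{n-1} - 2 a_{n-2} = 0,  where D(n) = (r+n)(r+n-1) + (9/5)(r+n) + (-1/5).
  a_n = [1 a_{n-1} + 2 a_{n-2}] / D(n).
Since the indicial polynomial factors as (r - r_1)(r - r_2), D(n) = (r_1 + n - r_1)(r_1 + n - r_2) = n(n + 6/5).
Evaluating step by step (a_0 = 1):
  n = 1: D(1) = 1(1 + 6/5) = 11/5; numerator = 1(1) = 1; a_1 = (1)/(11/5) = 5/11
  n = 2: D(2) = 2(2 + 6/5) = 32/5; numerator = 1(5/11) + 2(1) = 27/11; a_2 = (27/11)/(32/5) = 135/352
  n = 3: D(3) = 3(3 + 6/5) = 63/5; numerator = 1(135/352) + 2(5/11) = 455/352; a_3 = (455/352)/(63/5) = 325/3168
  n = 4: D(4) = 4(4 + 6/5) = 104/5; numerator = 1(325/3168) + 2(135/352) = 2755/3168; a_4 = (2755/3168)/(104/5) = 13775/329472
  n = 5: D(5) = 5(5 + 6/5) = 31; numerator = 1(13775/329472) + 2(325/3168) = 27125/109824; a_5 = (27125/109824)/(31) = 875/109824

r = 1/5; a_0 = 1; a_1 = 5/11; a_2 = 135/352; a_3 = 325/3168; a_4 = 13775/329472; a_5 = 875/109824


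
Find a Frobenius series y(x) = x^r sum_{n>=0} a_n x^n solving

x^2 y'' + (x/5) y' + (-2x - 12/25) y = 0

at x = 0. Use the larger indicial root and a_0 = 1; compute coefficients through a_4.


Write in Frobenius form y'' + (p(x)/x) y' + (q(x)/x^2) y = 0:
  p(x) = 1/5,  q(x) = -2x - 12/25.
Indicial equation: r(r-1) + (1/5) r + (-12/25) = 0 -> roots r_1 = 6/5, r_2 = -2/5.
Take r = r_1 = 6/5. Let y(x) = x^r sum_{n>=0} a_n x^n with a_0 = 1.
Substitute y = x^r sum a_n x^n and match x^{r+n}. The recurrence is
  D(n) a_n - 2 a_{n-1} = 0,  where D(n) = (r+n)(r+n-1) + (1/5)(r+n) + (-12/25).
  a_n = 2 / D(n) * a_{n-1}.
Since the indicial polynomial factors as (r - r_1)(r - r_2), D(n) = (r_1 + n - r_1)(r_1 + n - r_2) = n(n + 8/5).
Evaluating step by step (a_0 = 1):
  n = 1: D(1) = 1(1 + 8/5) = 13/5; numerator = 2(1) = 2; a_1 = (2)/(13/5) = 10/13
  n = 2: D(2) = 2(2 + 8/5) = 36/5; numerator = 2(10/13) = 20/13; a_2 = (20/13)/(36/5) = 25/117
  n = 3: D(3) = 3(3 + 8/5) = 69/5; numerator = 2(25/117) = 50/117; a_3 = (50/117)/(69/5) = 250/8073
  n = 4: D(4) = 4(4 + 8/5) = 112/5; numerator = 2(250/8073) = 500/8073; a_4 = (500/8073)/(112/5) = 625/226044

r = 6/5; a_0 = 1; a_1 = 10/13; a_2 = 25/117; a_3 = 250/8073; a_4 = 625/226044


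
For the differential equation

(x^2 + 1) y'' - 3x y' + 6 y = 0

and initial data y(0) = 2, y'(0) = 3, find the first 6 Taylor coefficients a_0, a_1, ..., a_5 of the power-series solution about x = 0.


Ansatz: y(x) = sum_{n>=0} a_n x^n, so y'(x) = sum_{n>=1} n a_n x^(n-1) and y''(x) = sum_{n>=2} n(n-1) a_n x^(n-2).
Substitute into P(x) y'' + Q(x) y' + R(x) y = 0 with P(x) = x^2 + 1, Q(x) = -3x, R(x) = 6, and match powers of x.
Initial conditions: a_0 = 2, a_1 = 3.
Setting the coefficient of each power of x to zero and solving order by order (substituting the coefficients already found):
  x^0: 2 a_2 + 6 a_0 = 0  ->  2 a_2 = -6 a_0 = -12  ->  a_2 = -6
  x^1: 6 a_3 + 3 a_1 = 0  ->  6 a_3 = -3 a_1 = -9  ->  a_3 = -3/2
  x^2: 12 a_4 + 2 a_2 = 0  ->  12 a_4 = -2 a_2 = 12  ->  a_4 = 1
  x^3: 20 a_5 + 3 a_3 = 0  ->  20 a_5 = -3 a_3 = 9/2  ->  a_5 = 9/40
Truncated series: y(x) = 2 + 3 x - 6 x^2 - (3/2) x^3 + x^4 + (9/40) x^5 + O(x^6).

a_0 = 2; a_1 = 3; a_2 = -6; a_3 = -3/2; a_4 = 1; a_5 = 9/40


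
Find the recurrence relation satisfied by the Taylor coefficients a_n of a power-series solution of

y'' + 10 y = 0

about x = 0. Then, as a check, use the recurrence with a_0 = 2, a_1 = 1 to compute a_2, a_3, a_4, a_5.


Substitute y = sum_n a_n x^n into y'' + (const) y = 0.
y''(x) = sum_{n>=0} (n+2)(n+1) a_{n+2} x^n.
The ODE becomes sum_n [(n+2)(n+1) a_{n+2} + 10 a_n] x^n = 0.
Setting each coefficient to zero gives the recurrence:
  (n+2)(n+1) a_{n+2} + 10 a_n = 0,
  a_{n+2} = -10 / ((n+1)(n+2)) a_n.

Check with a_0 = 2, a_1 = 1 (apply the recurrence for n = 0, 1, 2, 3): a_0 = 2, a_1 = 1, a_2 = -10, a_3 = -5/3, a_4 = 25/3, a_5 = 5/6.

a_{n+2} = -10/((n+1)(n+2)) * a_n; check: a_0 = 2, a_1 = 1, a_2 = -10, a_3 = -5/3, a_4 = 25/3, a_5 = 5/6


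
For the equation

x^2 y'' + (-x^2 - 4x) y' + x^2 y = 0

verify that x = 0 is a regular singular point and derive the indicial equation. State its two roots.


Divide by x^2 to reach normal form y'' + P_1(x) y' + P_2(x) y = 0 with P_1(x) = -1 - 4/x and P_2(x) = 1.
x = 0 is a singular point because the y'-coefficient -1 - 4/x has a pole at x = 0.
It is a regular singular point because x P_1(x) = p(x) = -x - 4 and x^2 P_2(x) = q(x) = x^2 are polynomials, hence analytic at x = 0.
p(0) = -4,  q(0) = 0.
Indicial equation: r(r-1) + p(0) r + q(0) = 0, i.e. r^2 + (p(0) - 1) r + q(0) = 0, i.e. r^2 - 5 r = 0.
Discriminant: (-5)^2 - 4(0) = 25, so r = (5 ± 5)/2.
Solving: r_1 = 5, r_2 = 0.

indicial: r^2 - 5 r = 0; roots r_1 = 5, r_2 = 0


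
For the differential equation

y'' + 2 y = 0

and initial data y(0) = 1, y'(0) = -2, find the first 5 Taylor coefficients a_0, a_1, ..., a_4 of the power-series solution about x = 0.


Ansatz: y(x) = sum_{n>=0} a_n x^n, so y'(x) = sum_{n>=1} n a_n x^(n-1) and y''(x) = sum_{n>=2} n(n-1) a_n x^(n-2).
Substitute into P(x) y'' + Q(x) y' + R(x) y = 0 with P(x) = 1, Q(x) = 0, R(x) = 2, and match powers of x.
Initial conditions: a_0 = 1, a_1 = -2.
Setting the coefficient of each power of x to zero and solving order by order (substituting the coefficients already found):
  x^0: 2 a_2 + 2 a_0 = 0  ->  2 a_2 = -2 a_0 = -2  ->  a_2 = -1
  x^1: 6 a_3 + 2 a_1 = 0  ->  6 a_3 = -2 a_1 = 4  ->  a_3 = 2/3
  x^2: 12 a_4 + 2 a_2 = 0  ->  12 a_4 = -2 a_2 = 2  ->  a_4 = 1/6
Truncated series: y(x) = 1 - 2 x - x^2 + (2/3) x^3 + (1/6) x^4 + O(x^5).

a_0 = 1; a_1 = -2; a_2 = -1; a_3 = 2/3; a_4 = 1/6


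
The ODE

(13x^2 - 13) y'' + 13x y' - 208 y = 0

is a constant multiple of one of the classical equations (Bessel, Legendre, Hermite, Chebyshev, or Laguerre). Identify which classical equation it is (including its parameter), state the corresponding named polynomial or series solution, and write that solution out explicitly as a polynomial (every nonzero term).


All three coefficients share the factor -13; dividing through by -13 gives  (1 - x^2) y'' - x y' + 16 y = 0.
This matches the Chebyshev equation (1 - x^2) y'' - x y' + n^2 y = 0 (note the -x y' term, not -2x y') with n^2 = 16, so n = 4; the polynomial solution is T_4(x).
With y = sum_k a_k x^k, matching x^k gives (k+2)(k+1) a_{k+2} = (k^2 - n^2) a_k = (k - 4)(k + 4) a_k. The right side vanishes at k = 4, so the series with the parity of 4 terminates at degree 4.
Standard normalization: leading coefficient of T_n is 2^(n-1), so a_4 = 2^3 = 8. Work downward with a_k = (k+1)(k+2) a_{k+2} / ((k - 4)(k + 4)):
  a_2 = (3)(4)(8) / ((2 - 4)(2 + 4)) = 96/(-12) = -8
  a_0 = (1)(2)(-8) / ((0 - 4)(0 + 4)) = -16/(-16) = 1
Hence T_4(x) = 8 x^4 - 8 x^2 + 1.

T_4(x); series = 8 x^4 - 8 x^2 + 1
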